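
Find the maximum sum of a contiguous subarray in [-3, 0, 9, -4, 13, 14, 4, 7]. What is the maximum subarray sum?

Using Kadane's algorithm on [-3, 0, 9, -4, 13, 14, 4, 7]:

Scanning through the array:
Position 1 (value 0): max_ending_here = 0, max_so_far = 0
Position 2 (value 9): max_ending_here = 9, max_so_far = 9
Position 3 (value -4): max_ending_here = 5, max_so_far = 9
Position 4 (value 13): max_ending_here = 18, max_so_far = 18
Position 5 (value 14): max_ending_here = 32, max_so_far = 32
Position 6 (value 4): max_ending_here = 36, max_so_far = 36
Position 7 (value 7): max_ending_here = 43, max_so_far = 43

Maximum subarray: [0, 9, -4, 13, 14, 4, 7]
Maximum sum: 43

The maximum subarray is [0, 9, -4, 13, 14, 4, 7] with sum 43. This subarray runs from index 1 to index 7.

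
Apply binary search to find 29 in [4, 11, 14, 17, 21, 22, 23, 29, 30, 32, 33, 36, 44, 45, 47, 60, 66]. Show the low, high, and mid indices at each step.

Binary search for 29 in [4, 11, 14, 17, 21, 22, 23, 29, 30, 32, 33, 36, 44, 45, 47, 60, 66]:

lo=0, hi=16, mid=8, arr[mid]=30 -> 30 > 29, search left half
lo=0, hi=7, mid=3, arr[mid]=17 -> 17 < 29, search right half
lo=4, hi=7, mid=5, arr[mid]=22 -> 22 < 29, search right half
lo=6, hi=7, mid=6, arr[mid]=23 -> 23 < 29, search right half
lo=7, hi=7, mid=7, arr[mid]=29 -> Found target at index 7!

Binary search finds 29 at index 7 after 5 comparisons. The search repeatedly halves the search space by comparing with the middle element.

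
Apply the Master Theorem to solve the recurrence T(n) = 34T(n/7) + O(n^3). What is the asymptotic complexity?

Master Theorem for T(n) = 34T(n/7) + O(n^3):

a = 34, b = 7, c = 3
log_b(a) = log_7(34) = 1.8122

Case 3: c = 3 > log_7(34) = 1.8122
T(n) = O(n^3) = O(n^3)

For T(n) = 34T(n/7) + O(n^3): log_7(34) = 1.8122. This is Case 3 of the Master Theorem (c > log_b(a), work dominated by root), giving O(n^3).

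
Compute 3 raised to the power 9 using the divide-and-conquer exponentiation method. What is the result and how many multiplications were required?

Computing 3^9 by squaring (build up from 3^1; each line after the first costs one multiplication):

3^1 = 3
3^2 = (3^1)^2 = 3^2 = 9
3^4 = (3^2)^2 = 9^2 = 81
3^8 = (3^4)^2 = 81^2 = 6561
3^9 = 3 * 3^8 = 3 * 6561 = 19683

Result: 19683
Multiplications needed: 4 (4 lines after 3^1)

3^9 = 19683. Using exponentiation by squaring, this requires 4 multiplications. The key idea: if the exponent is even, square the half-power; if odd, multiply by the base once.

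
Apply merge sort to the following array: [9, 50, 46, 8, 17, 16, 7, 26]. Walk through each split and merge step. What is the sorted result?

Merge sort trace:

Split: [9, 50, 46, 8, 17, 16, 7, 26] -> [9, 50, 46, 8] and [17, 16, 7, 26]
  Split: [9, 50, 46, 8] -> [9, 50] and [46, 8]
    Split: [9, 50] -> [9] and [50]
    Merge: [9] + [50] -> [9, 50]
    Split: [46, 8] -> [46] and [8]
    Merge: [46] + [8] -> [8, 46]
  Merge: [9, 50] + [8, 46] -> [8, 9, 46, 50]
  Split: [17, 16, 7, 26] -> [17, 16] and [7, 26]
    Split: [17, 16] -> [17] and [16]
    Merge: [17] + [16] -> [16, 17]
    Split: [7, 26] -> [7] and [26]
    Merge: [7] + [26] -> [7, 26]
  Merge: [16, 17] + [7, 26] -> [7, 16, 17, 26]
Merge: [8, 9, 46, 50] + [7, 16, 17, 26] -> [7, 8, 9, 16, 17, 26, 46, 50]

Final sorted array: [7, 8, 9, 16, 17, 26, 46, 50]

The merge sort proceeds by recursively splitting the array and merging sorted halves.
After all merges, the sorted array is [7, 8, 9, 16, 17, 26, 46, 50].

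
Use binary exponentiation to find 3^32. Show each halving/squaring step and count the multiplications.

Computing 3^32 by squaring (build up from 3^1; each line after the first costs one multiplication):

3^1 = 3
3^2 = (3^1)^2 = 3^2 = 9
3^4 = (3^2)^2 = 9^2 = 81
3^8 = (3^4)^2 = 81^2 = 6561
3^16 = (3^8)^2 = 6561^2 = 43046721
3^32 = (3^16)^2 = 43046721^2 = 1853020188851841

Result: 1853020188851841
Multiplications needed: 5 (5 lines after 3^1)

3^32 = 1853020188851841. Using exponentiation by squaring, this requires 5 multiplications. The key idea: if the exponent is even, square the half-power; if odd, multiply by the base once.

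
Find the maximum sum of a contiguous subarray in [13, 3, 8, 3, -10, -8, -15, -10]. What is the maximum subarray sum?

Using Kadane's algorithm on [13, 3, 8, 3, -10, -8, -15, -10]:

Scanning through the array:
Position 1 (value 3): max_ending_here = 16, max_so_far = 16
Position 2 (value 8): max_ending_here = 24, max_so_far = 24
Position 3 (value 3): max_ending_here = 27, max_so_far = 27
Position 4 (value -10): max_ending_here = 17, max_so_far = 27
Position 5 (value -8): max_ending_here = 9, max_so_far = 27
Position 6 (value -15): max_ending_here = -6, max_so_far = 27
Position 7 (value -10): max_ending_here = -10, max_so_far = 27

Maximum subarray: [13, 3, 8, 3]
Maximum sum: 27

The maximum subarray is [13, 3, 8, 3] with sum 27. This subarray runs from index 0 to index 3.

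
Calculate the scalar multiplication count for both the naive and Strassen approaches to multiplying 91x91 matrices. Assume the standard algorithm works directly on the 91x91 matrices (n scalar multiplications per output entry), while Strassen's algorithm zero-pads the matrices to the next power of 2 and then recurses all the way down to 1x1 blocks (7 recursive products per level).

Matrix multiplication for 91x91 matrices:

Strassen's algorithm requires power-of-2 dimensions. Pad 91x91 to 128x128 (next power of 2).

Standard algorithm: 91^3 = 753571 multiplications
Strassen's algorithm: 7^(log2(128)) = 7^7 = 823543 multiplications
Difference: 753571 - 823543 = -69972 (Strassen uses MORE here due to padding overhead — for small or just-over-power-of-2 n, padding can outweigh the per-level savings)

Standard: 753571 multiplications (91^3). Strassen: 823543 multiplications (7^7, after padding to 128x128). Strassen reduces 8 recursive multiplications to 7 at each level.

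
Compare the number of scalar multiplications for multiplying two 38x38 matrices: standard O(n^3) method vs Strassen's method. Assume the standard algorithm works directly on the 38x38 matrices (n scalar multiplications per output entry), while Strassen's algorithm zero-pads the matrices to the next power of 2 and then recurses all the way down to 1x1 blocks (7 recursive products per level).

Matrix multiplication for 38x38 matrices:

Strassen's algorithm requires power-of-2 dimensions. Pad 38x38 to 64x64 (next power of 2).

Standard algorithm: 38^3 = 54872 multiplications
Strassen's algorithm: 7^(log2(64)) = 7^6 = 117649 multiplications
Difference: 54872 - 117649 = -62777 (Strassen uses MORE here due to padding overhead — for small or just-over-power-of-2 n, padding can outweigh the per-level savings)

Standard: 54872 multiplications (38^3). Strassen: 117649 multiplications (7^6, after padding to 64x64). Strassen reduces 8 recursive multiplications to 7 at each level.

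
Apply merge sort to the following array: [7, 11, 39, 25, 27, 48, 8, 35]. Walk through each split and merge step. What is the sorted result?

Merge sort trace:

Split: [7, 11, 39, 25, 27, 48, 8, 35] -> [7, 11, 39, 25] and [27, 48, 8, 35]
  Split: [7, 11, 39, 25] -> [7, 11] and [39, 25]
    Split: [7, 11] -> [7] and [11]
    Merge: [7] + [11] -> [7, 11]
    Split: [39, 25] -> [39] and [25]
    Merge: [39] + [25] -> [25, 39]
  Merge: [7, 11] + [25, 39] -> [7, 11, 25, 39]
  Split: [27, 48, 8, 35] -> [27, 48] and [8, 35]
    Split: [27, 48] -> [27] and [48]
    Merge: [27] + [48] -> [27, 48]
    Split: [8, 35] -> [8] and [35]
    Merge: [8] + [35] -> [8, 35]
  Merge: [27, 48] + [8, 35] -> [8, 27, 35, 48]
Merge: [7, 11, 25, 39] + [8, 27, 35, 48] -> [7, 8, 11, 25, 27, 35, 39, 48]

Final sorted array: [7, 8, 11, 25, 27, 35, 39, 48]

The merge sort proceeds by recursively splitting the array and merging sorted halves.
After all merges, the sorted array is [7, 8, 11, 25, 27, 35, 39, 48].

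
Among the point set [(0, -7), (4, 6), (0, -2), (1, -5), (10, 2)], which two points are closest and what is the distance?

Computing all pairwise distances among 5 points:

d((0, -7), (4, 6)) = 13.6015
d((0, -7), (0, -2)) = 5.0
d((0, -7), (1, -5)) = 2.2361 <-- minimum
d((0, -7), (10, 2)) = 13.4536
d((4, 6), (0, -2)) = 8.9443
d((4, 6), (1, -5)) = 11.4018
d((4, 6), (10, 2)) = 7.2111
d((0, -2), (1, -5)) = 3.1623
d((0, -2), (10, 2)) = 10.7703
d((1, -5), (10, 2)) = 11.4018

Closest pair: (0, -7) and (1, -5) with distance 2.2361

The closest pair is (0, -7) and (1, -5) with Euclidean distance 2.2361. For 5 points, brute-force pairwise comparison is shown above. For large n, the divide-and-conquer algorithm (sort by x, recurse on halves, check the dividing strip) achieves O(n log n).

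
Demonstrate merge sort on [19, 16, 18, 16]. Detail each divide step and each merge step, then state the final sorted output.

Merge sort trace:

Split: [19, 16, 18, 16] -> [19, 16] and [18, 16]
  Split: [19, 16] -> [19] and [16]
  Merge: [19] + [16] -> [16, 19]
  Split: [18, 16] -> [18] and [16]
  Merge: [18] + [16] -> [16, 18]
Merge: [16, 19] + [16, 18] -> [16, 16, 18, 19]

Final sorted array: [16, 16, 18, 19]

The merge sort proceeds by recursively splitting the array and merging sorted halves.
After all merges, the sorted array is [16, 16, 18, 19].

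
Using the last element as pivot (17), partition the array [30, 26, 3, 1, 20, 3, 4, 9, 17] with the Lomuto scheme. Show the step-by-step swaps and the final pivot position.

Lomuto partition with pivot = 17:

Initial array: [30, 26, 3, 1, 20, 3, 4, 9, 17]

arr[0]=30 > 17: no swap
arr[1]=26 > 17: no swap
arr[2]=3 <= 17: swap with position 0, array becomes [3, 26, 30, 1, 20, 3, 4, 9, 17]
arr[3]=1 <= 17: swap with position 1, array becomes [3, 1, 30, 26, 20, 3, 4, 9, 17]
arr[4]=20 > 17: no swap
arr[5]=3 <= 17: swap with position 2, array becomes [3, 1, 3, 26, 20, 30, 4, 9, 17]
arr[6]=4 <= 17: swap with position 3, array becomes [3, 1, 3, 4, 20, 30, 26, 9, 17]
arr[7]=9 <= 17: swap with position 4, array becomes [3, 1, 3, 4, 9, 30, 26, 20, 17]

Place pivot at position 5: [3, 1, 3, 4, 9, 17, 26, 20, 30]
Pivot position: 5

After partitioning with pivot 17, the array becomes [3, 1, 3, 4, 9, 17, 26, 20, 30]. The pivot is placed at index 5. All elements to the left of the pivot are <= 17, and all elements to the right are > 17.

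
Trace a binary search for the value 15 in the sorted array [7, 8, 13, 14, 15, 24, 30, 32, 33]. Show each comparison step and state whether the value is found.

Binary search for 15 in [7, 8, 13, 14, 15, 24, 30, 32, 33]:

lo=0, hi=8, mid=4, arr[mid]=15 -> Found target at index 4!

Binary search finds 15 at index 4 after 1 comparisons. The search repeatedly halves the search space by comparing with the middle element.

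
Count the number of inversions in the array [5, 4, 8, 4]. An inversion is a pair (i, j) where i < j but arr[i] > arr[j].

Finding inversions in [5, 4, 8, 4]:

(0, 1): arr[0]=5 > arr[1]=4
(0, 3): arr[0]=5 > arr[3]=4
(2, 3): arr[2]=8 > arr[3]=4

Total inversions: 3

The array has 3 inversion(s): (0,1), (0,3), (2,3). Each pair (i,j) satisfies i < j and arr[i] > arr[j].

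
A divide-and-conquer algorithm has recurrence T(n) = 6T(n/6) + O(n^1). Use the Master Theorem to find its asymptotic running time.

Master Theorem for T(n) = 6T(n/6) + O(n^1):

a = 6, b = 6, c = 1
log_b(a) = log_6(6) = 1.0000

Case 2: c = 1 = log_6(6) = 1.0000
T(n) = O(n^1 log n) = O(n log n)

For T(n) = 6T(n/6) + O(n^1): log_6(6) = 1.0000. This is Case 2 of the Master Theorem (c = log_b(a), equal work at all levels), giving O(n log n).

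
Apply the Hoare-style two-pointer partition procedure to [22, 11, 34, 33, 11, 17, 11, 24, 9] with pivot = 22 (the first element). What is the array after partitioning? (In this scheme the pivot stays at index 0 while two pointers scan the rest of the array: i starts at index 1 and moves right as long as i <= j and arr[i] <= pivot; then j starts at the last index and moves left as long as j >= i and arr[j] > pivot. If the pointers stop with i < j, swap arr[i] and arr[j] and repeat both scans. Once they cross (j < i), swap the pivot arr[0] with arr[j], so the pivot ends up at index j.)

Hoare-style two-pointer partition with pivot = 22:

Initial array: [22, 11, 34, 33, 11, 17, 11, 24, 9]

Pointers start at i = 1, j = 8.
i stops at index 2 (arr[2]=34 > 22), j stops at index 8 (arr[8]=9 <= 22): swap arr[2] and arr[8], array becomes [22, 11, 9, 33, 11, 17, 11, 24, 34]
i stops at index 3 (arr[3]=33 > 22), j stops at index 6 (arr[6]=11 <= 22): swap arr[3] and arr[6], array becomes [22, 11, 9, 11, 11, 17, 33, 24, 34]
i ends at 6, j ends at 5: the pointers have crossed (j < i), so scanning stops.

Swap pivot arr[0] with arr[5] to place pivot at position 5: [17, 11, 9, 11, 11, 22, 33, 24, 34]
Pivot position: 5

After partitioning with pivot 22, the array becomes [17, 11, 9, 11, 11, 22, 33, 24, 34]. The pivot is placed at index 5. All elements to the left of the pivot are <= 22, and all elements to the right are > 22.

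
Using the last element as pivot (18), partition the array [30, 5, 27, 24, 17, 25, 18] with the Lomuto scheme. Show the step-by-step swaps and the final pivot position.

Lomuto partition with pivot = 18:

Initial array: [30, 5, 27, 24, 17, 25, 18]

arr[0]=30 > 18: no swap
arr[1]=5 <= 18: swap with position 0, array becomes [5, 30, 27, 24, 17, 25, 18]
arr[2]=27 > 18: no swap
arr[3]=24 > 18: no swap
arr[4]=17 <= 18: swap with position 1, array becomes [5, 17, 27, 24, 30, 25, 18]
arr[5]=25 > 18: no swap

Place pivot at position 2: [5, 17, 18, 24, 30, 25, 27]
Pivot position: 2

After partitioning with pivot 18, the array becomes [5, 17, 18, 24, 30, 25, 27]. The pivot is placed at index 2. All elements to the left of the pivot are <= 18, and all elements to the right are > 18.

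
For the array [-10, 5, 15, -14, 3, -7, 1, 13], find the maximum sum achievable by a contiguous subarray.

Using Kadane's algorithm on [-10, 5, 15, -14, 3, -7, 1, 13]:

Scanning through the array:
Position 1 (value 5): max_ending_here = 5, max_so_far = 5
Position 2 (value 15): max_ending_here = 20, max_so_far = 20
Position 3 (value -14): max_ending_here = 6, max_so_far = 20
Position 4 (value 3): max_ending_here = 9, max_so_far = 20
Position 5 (value -7): max_ending_here = 2, max_so_far = 20
Position 6 (value 1): max_ending_here = 3, max_so_far = 20
Position 7 (value 13): max_ending_here = 16, max_so_far = 20

Maximum subarray: [5, 15]
Maximum sum: 20

The maximum subarray is [5, 15] with sum 20. This subarray runs from index 1 to index 2.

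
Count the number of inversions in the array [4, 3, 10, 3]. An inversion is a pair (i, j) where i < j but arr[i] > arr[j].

Finding inversions in [4, 3, 10, 3]:

(0, 1): arr[0]=4 > arr[1]=3
(0, 3): arr[0]=4 > arr[3]=3
(2, 3): arr[2]=10 > arr[3]=3

Total inversions: 3

The array has 3 inversion(s): (0,1), (0,3), (2,3). Each pair (i,j) satisfies i < j and arr[i] > arr[j].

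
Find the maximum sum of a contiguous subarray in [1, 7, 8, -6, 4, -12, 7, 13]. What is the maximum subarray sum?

Using Kadane's algorithm on [1, 7, 8, -6, 4, -12, 7, 13]:

Scanning through the array:
Position 1 (value 7): max_ending_here = 8, max_so_far = 8
Position 2 (value 8): max_ending_here = 16, max_so_far = 16
Position 3 (value -6): max_ending_here = 10, max_so_far = 16
Position 4 (value 4): max_ending_here = 14, max_so_far = 16
Position 5 (value -12): max_ending_here = 2, max_so_far = 16
Position 6 (value 7): max_ending_here = 9, max_so_far = 16
Position 7 (value 13): max_ending_here = 22, max_so_far = 22

Maximum subarray: [1, 7, 8, -6, 4, -12, 7, 13]
Maximum sum: 22

The maximum subarray is [1, 7, 8, -6, 4, -12, 7, 13] with sum 22. This subarray runs from index 0 to index 7.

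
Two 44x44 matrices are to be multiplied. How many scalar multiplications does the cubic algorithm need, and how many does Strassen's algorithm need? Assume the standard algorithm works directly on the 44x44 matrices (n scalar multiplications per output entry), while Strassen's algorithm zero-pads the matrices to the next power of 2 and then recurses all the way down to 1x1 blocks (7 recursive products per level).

Matrix multiplication for 44x44 matrices:

Strassen's algorithm requires power-of-2 dimensions. Pad 44x44 to 64x64 (next power of 2).

Standard algorithm: 44^3 = 85184 multiplications
Strassen's algorithm: 7^(log2(64)) = 7^6 = 117649 multiplications
Difference: 85184 - 117649 = -32465 (Strassen uses MORE here due to padding overhead — for small or just-over-power-of-2 n, padding can outweigh the per-level savings)

Standard: 85184 multiplications (44^3). Strassen: 117649 multiplications (7^6, after padding to 64x64). Strassen reduces 8 recursive multiplications to 7 at each level.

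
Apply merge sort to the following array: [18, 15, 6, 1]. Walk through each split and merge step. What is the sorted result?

Merge sort trace:

Split: [18, 15, 6, 1] -> [18, 15] and [6, 1]
  Split: [18, 15] -> [18] and [15]
  Merge: [18] + [15] -> [15, 18]
  Split: [6, 1] -> [6] and [1]
  Merge: [6] + [1] -> [1, 6]
Merge: [15, 18] + [1, 6] -> [1, 6, 15, 18]

Final sorted array: [1, 6, 15, 18]

The merge sort proceeds by recursively splitting the array and merging sorted halves.
After all merges, the sorted array is [1, 6, 15, 18].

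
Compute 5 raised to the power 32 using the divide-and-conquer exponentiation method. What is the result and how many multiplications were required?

Computing 5^32 by squaring (build up from 5^1; each line after the first costs one multiplication):

5^1 = 5
5^2 = (5^1)^2 = 5^2 = 25
5^4 = (5^2)^2 = 25^2 = 625
5^8 = (5^4)^2 = 625^2 = 390625
5^16 = (5^8)^2 = 390625^2 = 152587890625
5^32 = (5^16)^2 = 152587890625^2 = 23283064365386962890625

Result: 23283064365386962890625
Multiplications needed: 5 (5 lines after 5^1)

5^32 = 23283064365386962890625. Using exponentiation by squaring, this requires 5 multiplications. The key idea: if the exponent is even, square the half-power; if odd, multiply by the base once.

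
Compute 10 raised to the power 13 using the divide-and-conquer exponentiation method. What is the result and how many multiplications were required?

Computing 10^13 by squaring (build up from 10^1; each line after the first costs one multiplication):

10^1 = 10
10^2 = (10^1)^2 = 10^2 = 100
10^3 = 10 * 10^2 = 10 * 100 = 1000
10^6 = (10^3)^2 = 1000^2 = 1000000
10^12 = (10^6)^2 = 1000000^2 = 1000000000000
10^13 = 10 * 10^12 = 10 * 1000000000000 = 10000000000000

Result: 10000000000000
Multiplications needed: 5 (5 lines after 10^1)

10^13 = 10000000000000. Using exponentiation by squaring, this requires 5 multiplications. The key idea: if the exponent is even, square the half-power; if odd, multiply by the base once.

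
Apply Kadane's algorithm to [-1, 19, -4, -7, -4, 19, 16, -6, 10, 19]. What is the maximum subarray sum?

Using Kadane's algorithm on [-1, 19, -4, -7, -4, 19, 16, -6, 10, 19]:

Scanning through the array:
Position 1 (value 19): max_ending_here = 19, max_so_far = 19
Position 2 (value -4): max_ending_here = 15, max_so_far = 19
Position 3 (value -7): max_ending_here = 8, max_so_far = 19
Position 4 (value -4): max_ending_here = 4, max_so_far = 19
Position 5 (value 19): max_ending_here = 23, max_so_far = 23
Position 6 (value 16): max_ending_here = 39, max_so_far = 39
Position 7 (value -6): max_ending_here = 33, max_so_far = 39
Position 8 (value 10): max_ending_here = 43, max_so_far = 43
Position 9 (value 19): max_ending_here = 62, max_so_far = 62

Maximum subarray: [19, -4, -7, -4, 19, 16, -6, 10, 19]
Maximum sum: 62

The maximum subarray is [19, -4, -7, -4, 19, 16, -6, 10, 19] with sum 62. This subarray runs from index 1 to index 9.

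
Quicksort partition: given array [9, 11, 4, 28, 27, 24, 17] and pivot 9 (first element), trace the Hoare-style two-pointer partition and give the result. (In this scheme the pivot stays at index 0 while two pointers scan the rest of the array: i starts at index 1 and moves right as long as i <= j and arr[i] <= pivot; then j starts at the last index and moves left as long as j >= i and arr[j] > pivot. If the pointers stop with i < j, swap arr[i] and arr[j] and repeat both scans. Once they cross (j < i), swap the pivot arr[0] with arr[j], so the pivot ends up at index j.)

Hoare-style two-pointer partition with pivot = 9:

Initial array: [9, 11, 4, 28, 27, 24, 17]

Pointers start at i = 1, j = 6.
i stops at index 1 (arr[1]=11 > 9), j stops at index 2 (arr[2]=4 <= 9): swap arr[1] and arr[2], array becomes [9, 4, 11, 28, 27, 24, 17]
i ends at 2, j ends at 1: the pointers have crossed (j < i), so scanning stops.

Swap pivot arr[0] with arr[1] to place pivot at position 1: [4, 9, 11, 28, 27, 24, 17]
Pivot position: 1

After partitioning with pivot 9, the array becomes [4, 9, 11, 28, 27, 24, 17]. The pivot is placed at index 1. All elements to the left of the pivot are <= 9, and all elements to the right are > 9.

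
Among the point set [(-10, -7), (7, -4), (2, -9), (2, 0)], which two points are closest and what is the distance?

Computing all pairwise distances among 4 points:

d((-10, -7), (7, -4)) = 17.2627
d((-10, -7), (2, -9)) = 12.1655
d((-10, -7), (2, 0)) = 13.8924
d((7, -4), (2, -9)) = 7.0711
d((7, -4), (2, 0)) = 6.4031 <-- minimum
d((2, -9), (2, 0)) = 9.0

Closest pair: (7, -4) and (2, 0) with distance 6.4031

The closest pair is (7, -4) and (2, 0) with Euclidean distance 6.4031. For 4 points, brute-force pairwise comparison is shown above. For large n, the divide-and-conquer algorithm (sort by x, recurse on halves, check the dividing strip) achieves O(n log n).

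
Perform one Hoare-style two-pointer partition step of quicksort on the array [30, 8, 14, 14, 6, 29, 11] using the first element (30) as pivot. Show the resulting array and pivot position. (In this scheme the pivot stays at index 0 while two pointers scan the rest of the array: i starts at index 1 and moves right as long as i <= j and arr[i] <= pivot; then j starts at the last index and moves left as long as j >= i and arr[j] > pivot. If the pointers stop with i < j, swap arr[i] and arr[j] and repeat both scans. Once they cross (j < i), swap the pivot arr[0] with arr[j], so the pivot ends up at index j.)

Hoare-style two-pointer partition with pivot = 30:

Initial array: [30, 8, 14, 14, 6, 29, 11]

Pointers start at i = 1, j = 6.
i ends at 7, j ends at 6: the pointers have crossed (j < i), so scanning stops.

Swap pivot arr[0] with arr[6] to place pivot at position 6: [11, 8, 14, 14, 6, 29, 30]
Pivot position: 6

After partitioning with pivot 30, the array becomes [11, 8, 14, 14, 6, 29, 30]. The pivot is placed at index 6. All elements to the left of the pivot are <= 30, and all elements to the right are > 30.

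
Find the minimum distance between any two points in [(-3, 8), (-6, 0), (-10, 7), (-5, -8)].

Computing all pairwise distances among 4 points:

d((-3, 8), (-6, 0)) = 8.544
d((-3, 8), (-10, 7)) = 7.0711 <-- minimum
d((-3, 8), (-5, -8)) = 16.1245
d((-6, 0), (-10, 7)) = 8.0623
d((-6, 0), (-5, -8)) = 8.0623
d((-10, 7), (-5, -8)) = 15.8114

Closest pair: (-3, 8) and (-10, 7) with distance 7.0711

The closest pair is (-3, 8) and (-10, 7) with Euclidean distance 7.0711. For 4 points, brute-force pairwise comparison is shown above. For large n, the divide-and-conquer algorithm (sort by x, recurse on halves, check the dividing strip) achieves O(n log n).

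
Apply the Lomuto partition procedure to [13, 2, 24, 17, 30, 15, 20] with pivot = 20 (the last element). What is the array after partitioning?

Lomuto partition with pivot = 20:

Initial array: [13, 2, 24, 17, 30, 15, 20]

arr[0]=13 <= 20: swap with position 0, array becomes [13, 2, 24, 17, 30, 15, 20]
arr[1]=2 <= 20: swap with position 1, array becomes [13, 2, 24, 17, 30, 15, 20]
arr[2]=24 > 20: no swap
arr[3]=17 <= 20: swap with position 2, array becomes [13, 2, 17, 24, 30, 15, 20]
arr[4]=30 > 20: no swap
arr[5]=15 <= 20: swap with position 3, array becomes [13, 2, 17, 15, 30, 24, 20]

Place pivot at position 4: [13, 2, 17, 15, 20, 24, 30]
Pivot position: 4

After partitioning with pivot 20, the array becomes [13, 2, 17, 15, 20, 24, 30]. The pivot is placed at index 4. All elements to the left of the pivot are <= 20, and all elements to the right are > 20.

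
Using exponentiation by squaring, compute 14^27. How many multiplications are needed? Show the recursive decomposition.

Computing 14^27 by squaring (build up from 14^1; each line after the first costs one multiplication):

14^1 = 14
14^2 = (14^1)^2 = 14^2 = 196
14^3 = 14 * 14^2 = 14 * 196 = 2744
14^6 = (14^3)^2 = 2744^2 = 7529536
14^12 = (14^6)^2 = 7529536^2 = 56693912375296
14^13 = 14 * 14^12 = 14 * 56693912375296 = 793714773254144
14^26 = (14^13)^2 = 793714773254144^2 = 629983141281877223603213172736
14^27 = 14 * 14^26 = 14 * 629983141281877223603213172736 = 8819763977946281130444984418304

Result: 8819763977946281130444984418304
Multiplications needed: 7 (7 lines after 14^1)

14^27 = 8819763977946281130444984418304. Using exponentiation by squaring, this requires 7 multiplications. The key idea: if the exponent is even, square the half-power; if odd, multiply by the base once.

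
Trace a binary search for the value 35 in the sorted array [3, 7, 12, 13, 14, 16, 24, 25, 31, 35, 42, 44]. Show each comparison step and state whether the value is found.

Binary search for 35 in [3, 7, 12, 13, 14, 16, 24, 25, 31, 35, 42, 44]:

lo=0, hi=11, mid=5, arr[mid]=16 -> 16 < 35, search right half
lo=6, hi=11, mid=8, arr[mid]=31 -> 31 < 35, search right half
lo=9, hi=11, mid=10, arr[mid]=42 -> 42 > 35, search left half
lo=9, hi=9, mid=9, arr[mid]=35 -> Found target at index 9!

Binary search finds 35 at index 9 after 4 comparisons. The search repeatedly halves the search space by comparing with the middle element.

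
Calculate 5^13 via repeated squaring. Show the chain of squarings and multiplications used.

Computing 5^13 by squaring (build up from 5^1; each line after the first costs one multiplication):

5^1 = 5
5^2 = (5^1)^2 = 5^2 = 25
5^3 = 5 * 5^2 = 5 * 25 = 125
5^6 = (5^3)^2 = 125^2 = 15625
5^12 = (5^6)^2 = 15625^2 = 244140625
5^13 = 5 * 5^12 = 5 * 244140625 = 1220703125

Result: 1220703125
Multiplications needed: 5 (5 lines after 5^1)

5^13 = 1220703125. Using exponentiation by squaring, this requires 5 multiplications. The key idea: if the exponent is even, square the half-power; if odd, multiply by the base once.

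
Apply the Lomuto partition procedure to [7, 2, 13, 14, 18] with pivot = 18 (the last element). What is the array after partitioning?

Lomuto partition with pivot = 18:

Initial array: [7, 2, 13, 14, 18]

arr[0]=7 <= 18: swap with position 0, array becomes [7, 2, 13, 14, 18]
arr[1]=2 <= 18: swap with position 1, array becomes [7, 2, 13, 14, 18]
arr[2]=13 <= 18: swap with position 2, array becomes [7, 2, 13, 14, 18]
arr[3]=14 <= 18: swap with position 3, array becomes [7, 2, 13, 14, 18]

Place pivot at position 4: [7, 2, 13, 14, 18]
Pivot position: 4

After partitioning with pivot 18, the array becomes [7, 2, 13, 14, 18]. The pivot is placed at index 4. All elements to the left of the pivot are <= 18, and all elements to the right are > 18.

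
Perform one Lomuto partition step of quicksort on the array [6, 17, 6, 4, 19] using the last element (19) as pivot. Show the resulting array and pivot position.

Lomuto partition with pivot = 19:

Initial array: [6, 17, 6, 4, 19]

arr[0]=6 <= 19: swap with position 0, array becomes [6, 17, 6, 4, 19]
arr[1]=17 <= 19: swap with position 1, array becomes [6, 17, 6, 4, 19]
arr[2]=6 <= 19: swap with position 2, array becomes [6, 17, 6, 4, 19]
arr[3]=4 <= 19: swap with position 3, array becomes [6, 17, 6, 4, 19]

Place pivot at position 4: [6, 17, 6, 4, 19]
Pivot position: 4

After partitioning with pivot 19, the array becomes [6, 17, 6, 4, 19]. The pivot is placed at index 4. All elements to the left of the pivot are <= 19, and all elements to the right are > 19.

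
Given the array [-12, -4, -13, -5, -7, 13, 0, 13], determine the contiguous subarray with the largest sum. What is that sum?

Using Kadane's algorithm on [-12, -4, -13, -5, -7, 13, 0, 13]:

Scanning through the array:
Position 1 (value -4): max_ending_here = -4, max_so_far = -4
Position 2 (value -13): max_ending_here = -13, max_so_far = -4
Position 3 (value -5): max_ending_here = -5, max_so_far = -4
Position 4 (value -7): max_ending_here = -7, max_so_far = -4
Position 5 (value 13): max_ending_here = 13, max_so_far = 13
Position 6 (value 0): max_ending_here = 13, max_so_far = 13
Position 7 (value 13): max_ending_here = 26, max_so_far = 26

Maximum subarray: [13, 0, 13]
Maximum sum: 26

The maximum subarray is [13, 0, 13] with sum 26. This subarray runs from index 5 to index 7.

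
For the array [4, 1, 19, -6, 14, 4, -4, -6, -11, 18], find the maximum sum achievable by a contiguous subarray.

Using Kadane's algorithm on [4, 1, 19, -6, 14, 4, -4, -6, -11, 18]:

Scanning through the array:
Position 1 (value 1): max_ending_here = 5, max_so_far = 5
Position 2 (value 19): max_ending_here = 24, max_so_far = 24
Position 3 (value -6): max_ending_here = 18, max_so_far = 24
Position 4 (value 14): max_ending_here = 32, max_so_far = 32
Position 5 (value 4): max_ending_here = 36, max_so_far = 36
Position 6 (value -4): max_ending_here = 32, max_so_far = 36
Position 7 (value -6): max_ending_here = 26, max_so_far = 36
Position 8 (value -11): max_ending_here = 15, max_so_far = 36
Position 9 (value 18): max_ending_here = 33, max_so_far = 36

Maximum subarray: [4, 1, 19, -6, 14, 4]
Maximum sum: 36

The maximum subarray is [4, 1, 19, -6, 14, 4] with sum 36. This subarray runs from index 0 to index 5.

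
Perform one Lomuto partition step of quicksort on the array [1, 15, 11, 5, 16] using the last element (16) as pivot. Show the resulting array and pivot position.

Lomuto partition with pivot = 16:

Initial array: [1, 15, 11, 5, 16]

arr[0]=1 <= 16: swap with position 0, array becomes [1, 15, 11, 5, 16]
arr[1]=15 <= 16: swap with position 1, array becomes [1, 15, 11, 5, 16]
arr[2]=11 <= 16: swap with position 2, array becomes [1, 15, 11, 5, 16]
arr[3]=5 <= 16: swap with position 3, array becomes [1, 15, 11, 5, 16]

Place pivot at position 4: [1, 15, 11, 5, 16]
Pivot position: 4

After partitioning with pivot 16, the array becomes [1, 15, 11, 5, 16]. The pivot is placed at index 4. All elements to the left of the pivot are <= 16, and all elements to the right are > 16.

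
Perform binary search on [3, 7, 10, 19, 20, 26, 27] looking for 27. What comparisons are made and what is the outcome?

Binary search for 27 in [3, 7, 10, 19, 20, 26, 27]:

lo=0, hi=6, mid=3, arr[mid]=19 -> 19 < 27, search right half
lo=4, hi=6, mid=5, arr[mid]=26 -> 26 < 27, search right half
lo=6, hi=6, mid=6, arr[mid]=27 -> Found target at index 6!

Binary search finds 27 at index 6 after 3 comparisons. The search repeatedly halves the search space by comparing with the middle element.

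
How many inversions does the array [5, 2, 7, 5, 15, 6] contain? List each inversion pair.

Finding inversions in [5, 2, 7, 5, 15, 6]:

(0, 1): arr[0]=5 > arr[1]=2
(2, 3): arr[2]=7 > arr[3]=5
(2, 5): arr[2]=7 > arr[5]=6
(4, 5): arr[4]=15 > arr[5]=6

Total inversions: 4

The array has 4 inversion(s): (0,1), (2,3), (2,5), (4,5). Each pair (i,j) satisfies i < j and arr[i] > arr[j].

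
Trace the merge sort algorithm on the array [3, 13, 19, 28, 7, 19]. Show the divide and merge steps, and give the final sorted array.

Merge sort trace:

Split: [3, 13, 19, 28, 7, 19] -> [3, 13, 19] and [28, 7, 19]
  Split: [3, 13, 19] -> [3] and [13, 19]
    Split: [13, 19] -> [13] and [19]
    Merge: [13] + [19] -> [13, 19]
  Merge: [3] + [13, 19] -> [3, 13, 19]
  Split: [28, 7, 19] -> [28] and [7, 19]
    Split: [7, 19] -> [7] and [19]
    Merge: [7] + [19] -> [7, 19]
  Merge: [28] + [7, 19] -> [7, 19, 28]
Merge: [3, 13, 19] + [7, 19, 28] -> [3, 7, 13, 19, 19, 28]

Final sorted array: [3, 7, 13, 19, 19, 28]

The merge sort proceeds by recursively splitting the array and merging sorted halves.
After all merges, the sorted array is [3, 7, 13, 19, 19, 28].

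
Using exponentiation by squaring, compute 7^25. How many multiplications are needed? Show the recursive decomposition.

Computing 7^25 by squaring (build up from 7^1; each line after the first costs one multiplication):

7^1 = 7
7^2 = (7^1)^2 = 7^2 = 49
7^3 = 7 * 7^2 = 7 * 49 = 343
7^6 = (7^3)^2 = 343^2 = 117649
7^12 = (7^6)^2 = 117649^2 = 13841287201
7^24 = (7^12)^2 = 13841287201^2 = 191581231380566414401
7^25 = 7 * 7^24 = 7 * 191581231380566414401 = 1341068619663964900807

Result: 1341068619663964900807
Multiplications needed: 6 (6 lines after 7^1)

7^25 = 1341068619663964900807. Using exponentiation by squaring, this requires 6 multiplications. The key idea: if the exponent is even, square the half-power; if odd, multiply by the base once.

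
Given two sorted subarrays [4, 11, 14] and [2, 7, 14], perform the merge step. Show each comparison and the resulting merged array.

Merging process:

Compare 4 vs 2: take 2 from right. Merged: [2]
Compare 4 vs 7: take 4 from left. Merged: [2, 4]
Compare 11 vs 7: take 7 from right. Merged: [2, 4, 7]
Compare 11 vs 14: take 11 from left. Merged: [2, 4, 7, 11]
Compare 14 vs 14: take 14 from left. Merged: [2, 4, 7, 11, 14]
Append remaining from right: [14]. Merged: [2, 4, 7, 11, 14, 14]

Final merged array: [2, 4, 7, 11, 14, 14]
Total comparisons: 5

The merged array is [2, 4, 7, 11, 14, 14], requiring 5 comparisons. The merge step runs in O(n) time where n is the total number of elements.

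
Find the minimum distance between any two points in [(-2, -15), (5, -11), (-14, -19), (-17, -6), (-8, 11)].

Computing all pairwise distances among 5 points:

d((-2, -15), (5, -11)) = 8.0623 <-- minimum
d((-2, -15), (-14, -19)) = 12.6491
d((-2, -15), (-17, -6)) = 17.4929
d((-2, -15), (-8, 11)) = 26.6833
d((5, -11), (-14, -19)) = 20.6155
d((5, -11), (-17, -6)) = 22.561
d((5, -11), (-8, 11)) = 25.5539
d((-14, -19), (-17, -6)) = 13.3417
d((-14, -19), (-8, 11)) = 30.5941
d((-17, -6), (-8, 11)) = 19.2354

Closest pair: (-2, -15) and (5, -11) with distance 8.0623

The closest pair is (-2, -15) and (5, -11) with Euclidean distance 8.0623. For 5 points, brute-force pairwise comparison is shown above. For large n, the divide-and-conquer algorithm (sort by x, recurse on halves, check the dividing strip) achieves O(n log n).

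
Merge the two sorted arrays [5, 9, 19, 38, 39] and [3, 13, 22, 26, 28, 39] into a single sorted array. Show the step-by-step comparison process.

Merging process:

Compare 5 vs 3: take 3 from right. Merged: [3]
Compare 5 vs 13: take 5 from left. Merged: [3, 5]
Compare 9 vs 13: take 9 from left. Merged: [3, 5, 9]
Compare 19 vs 13: take 13 from right. Merged: [3, 5, 9, 13]
Compare 19 vs 22: take 19 from left. Merged: [3, 5, 9, 13, 19]
Compare 38 vs 22: take 22 from right. Merged: [3, 5, 9, 13, 19, 22]
Compare 38 vs 26: take 26 from right. Merged: [3, 5, 9, 13, 19, 22, 26]
Compare 38 vs 28: take 28 from right. Merged: [3, 5, 9, 13, 19, 22, 26, 28]
Compare 38 vs 39: take 38 from left. Merged: [3, 5, 9, 13, 19, 22, 26, 28, 38]
Compare 39 vs 39: take 39 from left. Merged: [3, 5, 9, 13, 19, 22, 26, 28, 38, 39]
Append remaining from right: [39]. Merged: [3, 5, 9, 13, 19, 22, 26, 28, 38, 39, 39]

Final merged array: [3, 5, 9, 13, 19, 22, 26, 28, 38, 39, 39]
Total comparisons: 10

The merged array is [3, 5, 9, 13, 19, 22, 26, 28, 38, 39, 39], requiring 10 comparisons. The merge step runs in O(n) time where n is the total number of elements.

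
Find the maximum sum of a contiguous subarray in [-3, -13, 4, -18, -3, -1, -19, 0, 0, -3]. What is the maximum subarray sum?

Using Kadane's algorithm on [-3, -13, 4, -18, -3, -1, -19, 0, 0, -3]:

Scanning through the array:
Position 1 (value -13): max_ending_here = -13, max_so_far = -3
Position 2 (value 4): max_ending_here = 4, max_so_far = 4
Position 3 (value -18): max_ending_here = -14, max_so_far = 4
Position 4 (value -3): max_ending_here = -3, max_so_far = 4
Position 5 (value -1): max_ending_here = -1, max_so_far = 4
Position 6 (value -19): max_ending_here = -19, max_so_far = 4
Position 7 (value 0): max_ending_here = 0, max_so_far = 4
Position 8 (value 0): max_ending_here = 0, max_so_far = 4
Position 9 (value -3): max_ending_here = -3, max_so_far = 4

Maximum subarray: [4]
Maximum sum: 4

The maximum subarray is [4] with sum 4. This subarray runs from index 2 to index 2.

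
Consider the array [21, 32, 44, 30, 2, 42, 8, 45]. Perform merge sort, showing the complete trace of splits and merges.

Merge sort trace:

Split: [21, 32, 44, 30, 2, 42, 8, 45] -> [21, 32, 44, 30] and [2, 42, 8, 45]
  Split: [21, 32, 44, 30] -> [21, 32] and [44, 30]
    Split: [21, 32] -> [21] and [32]
    Merge: [21] + [32] -> [21, 32]
    Split: [44, 30] -> [44] and [30]
    Merge: [44] + [30] -> [30, 44]
  Merge: [21, 32] + [30, 44] -> [21, 30, 32, 44]
  Split: [2, 42, 8, 45] -> [2, 42] and [8, 45]
    Split: [2, 42] -> [2] and [42]
    Merge: [2] + [42] -> [2, 42]
    Split: [8, 45] -> [8] and [45]
    Merge: [8] + [45] -> [8, 45]
  Merge: [2, 42] + [8, 45] -> [2, 8, 42, 45]
Merge: [21, 30, 32, 44] + [2, 8, 42, 45] -> [2, 8, 21, 30, 32, 42, 44, 45]

Final sorted array: [2, 8, 21, 30, 32, 42, 44, 45]

The merge sort proceeds by recursively splitting the array and merging sorted halves.
After all merges, the sorted array is [2, 8, 21, 30, 32, 42, 44, 45].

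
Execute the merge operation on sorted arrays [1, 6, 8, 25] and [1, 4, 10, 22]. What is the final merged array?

Merging process:

Compare 1 vs 1: take 1 from left. Merged: [1]
Compare 6 vs 1: take 1 from right. Merged: [1, 1]
Compare 6 vs 4: take 4 from right. Merged: [1, 1, 4]
Compare 6 vs 10: take 6 from left. Merged: [1, 1, 4, 6]
Compare 8 vs 10: take 8 from left. Merged: [1, 1, 4, 6, 8]
Compare 25 vs 10: take 10 from right. Merged: [1, 1, 4, 6, 8, 10]
Compare 25 vs 22: take 22 from right. Merged: [1, 1, 4, 6, 8, 10, 22]
Append remaining from left: [25]. Merged: [1, 1, 4, 6, 8, 10, 22, 25]

Final merged array: [1, 1, 4, 6, 8, 10, 22, 25]
Total comparisons: 7

The merged array is [1, 1, 4, 6, 8, 10, 22, 25], requiring 7 comparisons. The merge step runs in O(n) time where n is the total number of elements.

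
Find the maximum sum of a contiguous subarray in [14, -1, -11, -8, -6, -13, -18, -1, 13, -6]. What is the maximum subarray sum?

Using Kadane's algorithm on [14, -1, -11, -8, -6, -13, -18, -1, 13, -6]:

Scanning through the array:
Position 1 (value -1): max_ending_here = 13, max_so_far = 14
Position 2 (value -11): max_ending_here = 2, max_so_far = 14
Position 3 (value -8): max_ending_here = -6, max_so_far = 14
Position 4 (value -6): max_ending_here = -6, max_so_far = 14
Position 5 (value -13): max_ending_here = -13, max_so_far = 14
Position 6 (value -18): max_ending_here = -18, max_so_far = 14
Position 7 (value -1): max_ending_here = -1, max_so_far = 14
Position 8 (value 13): max_ending_here = 13, max_so_far = 14
Position 9 (value -6): max_ending_here = 7, max_so_far = 14

Maximum subarray: [14]
Maximum sum: 14

The maximum subarray is [14] with sum 14. This subarray runs from index 0 to index 0.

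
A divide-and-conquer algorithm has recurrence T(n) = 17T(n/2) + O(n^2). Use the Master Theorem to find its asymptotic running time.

Master Theorem for T(n) = 17T(n/2) + O(n^2):

a = 17, b = 2, c = 2
log_b(a) = log_2(17) = 4.0875

Case 1: c = 2 < log_2(17) = 4.0875
T(n) = O(n^(log_2 17))

For T(n) = 17T(n/2) + O(n^2): log_2(17) = 4.0875. This is Case 1 of the Master Theorem (c < log_b(a), work dominated by leaves), giving O(n^(log_2 17)).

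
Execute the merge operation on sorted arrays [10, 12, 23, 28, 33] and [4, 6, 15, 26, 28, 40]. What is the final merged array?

Merging process:

Compare 10 vs 4: take 4 from right. Merged: [4]
Compare 10 vs 6: take 6 from right. Merged: [4, 6]
Compare 10 vs 15: take 10 from left. Merged: [4, 6, 10]
Compare 12 vs 15: take 12 from left. Merged: [4, 6, 10, 12]
Compare 23 vs 15: take 15 from right. Merged: [4, 6, 10, 12, 15]
Compare 23 vs 26: take 23 from left. Merged: [4, 6, 10, 12, 15, 23]
Compare 28 vs 26: take 26 from right. Merged: [4, 6, 10, 12, 15, 23, 26]
Compare 28 vs 28: take 28 from left. Merged: [4, 6, 10, 12, 15, 23, 26, 28]
Compare 33 vs 28: take 28 from right. Merged: [4, 6, 10, 12, 15, 23, 26, 28, 28]
Compare 33 vs 40: take 33 from left. Merged: [4, 6, 10, 12, 15, 23, 26, 28, 28, 33]
Append remaining from right: [40]. Merged: [4, 6, 10, 12, 15, 23, 26, 28, 28, 33, 40]

Final merged array: [4, 6, 10, 12, 15, 23, 26, 28, 28, 33, 40]
Total comparisons: 10

The merged array is [4, 6, 10, 12, 15, 23, 26, 28, 28, 33, 40], requiring 10 comparisons. The merge step runs in O(n) time where n is the total number of elements.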